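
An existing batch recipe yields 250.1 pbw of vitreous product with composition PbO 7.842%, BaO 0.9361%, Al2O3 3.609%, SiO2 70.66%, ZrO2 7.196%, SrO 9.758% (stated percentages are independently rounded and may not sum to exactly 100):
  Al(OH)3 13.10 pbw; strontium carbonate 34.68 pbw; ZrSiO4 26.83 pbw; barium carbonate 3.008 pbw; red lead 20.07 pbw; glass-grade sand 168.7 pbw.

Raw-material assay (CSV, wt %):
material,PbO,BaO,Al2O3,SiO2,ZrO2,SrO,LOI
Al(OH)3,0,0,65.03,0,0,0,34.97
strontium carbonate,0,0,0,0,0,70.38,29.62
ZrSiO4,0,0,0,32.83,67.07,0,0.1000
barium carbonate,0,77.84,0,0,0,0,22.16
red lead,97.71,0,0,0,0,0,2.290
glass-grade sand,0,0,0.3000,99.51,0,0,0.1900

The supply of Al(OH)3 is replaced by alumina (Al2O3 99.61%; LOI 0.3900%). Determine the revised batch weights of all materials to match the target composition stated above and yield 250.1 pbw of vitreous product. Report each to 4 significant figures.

Rounding to four significant digits applies to every mid-chain value as printed — the working math holds exact precision end to end — exactly one rounding goes into each reported number — derived quantities are computed from the weighed amounts at 250.1 pbw of glass at full float precision (the six compositions, the totals, yield, LOI, net glass mass), exactly as shown in the problem or the answer.
Target oxide masses per 250.1 pbw vitreous product:
  PbO: 7.842% × 250.1 = 19.61 pbw
  BaO: 0.9361% × 250.1 = 2.341 pbw
  Al2O3: 3.609% × 250.1 = 9.026 pbw
  SiO2: 70.66% × 250.1 = 176.7 pbw
  ZrO2: 7.196% × 250.1 = 18.00 pbw
  SrO: 9.758% × 250.1 = 24.40 pbw
Sums-versus-targets review per the reported batch figures, per the basis as stated (every target is met by its sum within answer rounding):
  PbO: 20.07·0.9771 = 19.61 pbw (target 19.61 pbw)
  BaO: 3.008·0.7784 = 2.341 pbw (target 2.341 pbw)
  Al2O3: 8.553·0.9961 + 168.7·0.003000 = 9.026 pbw (target 9.026 pbw)
  SiO2: 26.83·0.3283 + 168.7·0.9951 = 176.7 pbw (target 176.7 pbw)
  ZrO2: 26.83·0.6707 = 17.99 pbw (target 18.00 pbw)
  SrO: 34.68·0.7038 = 24.41 pbw (target 24.40 pbw)
Mass balance on the glass: the batch minus its LOI: 250.1 pbw (the Σ of target masses is 250.1 pbw; with the basis standing at 250.1 pbw — rounding explains the deltas).
Batch grand total — Σ batch = 261.8 pbw; Σ batch·LOI gives LOI loss = 11.78 pbw; yield, glass over the total, = 95.50%.

Revised batch per 250.1 pbw vitreous product:
  alumina: 8.553 pbw
  strontium carbonate: 34.68 pbw
  ZrSiO4: 26.83 pbw
  barium carbonate: 3.008 pbw
  red lead: 20.07 pbw
  glass-grade sand: 168.7 pbw
Total batch = 261.8 pbw; LOI loss = 11.78 pbw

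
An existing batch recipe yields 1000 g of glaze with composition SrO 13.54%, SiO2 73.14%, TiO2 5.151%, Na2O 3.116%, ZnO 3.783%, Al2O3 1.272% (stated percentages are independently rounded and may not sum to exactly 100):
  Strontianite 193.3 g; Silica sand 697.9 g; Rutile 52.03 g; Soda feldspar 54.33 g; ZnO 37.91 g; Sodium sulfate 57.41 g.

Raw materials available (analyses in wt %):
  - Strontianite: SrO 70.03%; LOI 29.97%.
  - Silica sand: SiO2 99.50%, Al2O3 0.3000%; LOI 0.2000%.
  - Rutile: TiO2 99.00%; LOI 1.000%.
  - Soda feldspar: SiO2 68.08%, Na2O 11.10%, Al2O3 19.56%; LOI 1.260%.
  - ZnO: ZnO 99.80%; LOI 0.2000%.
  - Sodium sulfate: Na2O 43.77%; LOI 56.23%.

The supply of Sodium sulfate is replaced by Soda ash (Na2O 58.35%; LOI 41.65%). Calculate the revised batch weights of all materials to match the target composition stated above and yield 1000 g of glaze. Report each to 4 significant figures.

In-progress results are shown with 4-significant-digit rounding across the worked steps. The working math holds full float precision throughout; exactly one rounding is applied to every reported number; derived quantities, including LOI, yield, the totals, net glass mass, six oxide percentages, are carried starting from the weights for 1000 g of glass at exact precision, as written in the problem or the answer.
The oxide mass targets at 1000 g glaze:
  SrO: 13.54% × 1000 = 135.4 g
  SiO2: 73.14% × 1000 = 731.4 g
  TiO2: 5.151% × 1000 = 51.51 g
  Na2O: 3.116% × 1000 = 31.16 g
  ZnO: 3.783% × 1000 = 37.83 g
  Al2O3: 1.272% × 1000 = 12.72 g
Verifying the oxide balance working from each reported weight, against the basis in use (each sum matches its target mass exact up to rounding of places):
  SrO: 193.3·0.7003 = 135.4 g (target 135.4 g)
  SiO2: 697.9·0.9950 + 54.33·0.6808 = 731.4 g (target 731.4 g)
  TiO2: 52.03·0.9900 = 51.51 g (target 51.51 g)
  Na2O: 54.33·0.1110 + 43.07·0.5835 = 31.16 g (target 31.16 g)
  ZnO: 37.91·0.9980 = 37.83 g (target 37.83 g)
  Al2O3: 697.9·0.003000 + 54.33·0.1956 = 12.72 g (target 12.72 g)
Mass balance on the glass: total batch − LOI = 1000 g (targets for the oxides total 1000 g; with the basis standing at 1000 g — any gap is answer rounding).
Total batch = Σ batch = 1079 g; Σ batch·LOI gives LOI loss = 78.55 g; glass ÷ batch gives a yield of 92.72%.

Revised batch per 1000 g glaze:
  Strontianite: 193.3 g
  Silica sand: 697.9 g
  Rutile: 52.03 g
  Soda feldspar: 54.33 g
  ZnO: 37.91 g
  Soda ash: 43.07 g
Total batch = 1079 g; LOI loss = 78.55 g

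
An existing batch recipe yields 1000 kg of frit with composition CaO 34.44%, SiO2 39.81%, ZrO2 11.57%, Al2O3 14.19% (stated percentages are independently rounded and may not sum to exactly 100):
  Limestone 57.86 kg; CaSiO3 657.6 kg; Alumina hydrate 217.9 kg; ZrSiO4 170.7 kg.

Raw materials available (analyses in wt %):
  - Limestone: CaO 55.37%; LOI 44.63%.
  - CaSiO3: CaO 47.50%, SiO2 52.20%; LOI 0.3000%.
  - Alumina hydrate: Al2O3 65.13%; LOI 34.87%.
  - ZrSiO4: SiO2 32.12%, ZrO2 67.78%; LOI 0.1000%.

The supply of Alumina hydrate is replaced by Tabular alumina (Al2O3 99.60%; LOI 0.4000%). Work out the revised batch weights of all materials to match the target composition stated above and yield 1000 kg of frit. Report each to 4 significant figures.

Mid-chain values are rounded off to 4 significant figures when quoted; all internal work maintains exact precision in all steps — every reported result takes just one rounding. The derived quantities, which include the yield, the totals, four oxide percentages, LOI, glass mass, are re-derived at full float precision, precisely as stated by the question or the answer, using the weight values for 1000 kg of glass.
Target oxide masses per 1000 kg frit:
  CaO: 34.44% × 1000 = 344.4 kg
  SiO2: 39.81% × 1000 = 398.1 kg
  ZrO2: 11.57% × 1000 = 115.7 kg
  Al2O3: 14.19% × 1000 = 141.9 kg
Verifying the oxide balance given the weights on record, on the stated basis (sum by sum, the targets are met up to rounding of the answer):
  CaO: 57.86·0.5537 + 657.6·0.4750 = 344.4 kg (target 344.4 kg)
  SiO2: 657.6·0.5220 + 170.7·0.3212 = 398.1 kg (target 398.1 kg)
  ZrO2: 170.7·0.6778 = 115.7 kg (target 115.7 kg)
  Al2O3: 142.5·0.9960 = 141.9 kg (target 141.9 kg)
Glass-mass bookkeeping: total charge less LOI = 1000 kg (the targets, summed, come to 1000 kg; the stated basis being 1000 kg — a pure rounding effect).
Batch total: Σ batch = 1029 kg; LOI loss = Σ batch·LOI = 28.54 kg; yield = glass ÷ total batch = 97.23%.

Revised batch per 1000 kg frit:
  Limestone: 57.86 kg
  CaSiO3: 657.6 kg
  Tabular alumina: 142.5 kg
  ZrSiO4: 170.7 kg
Total batch = 1029 kg; LOI loss = 28.54 kg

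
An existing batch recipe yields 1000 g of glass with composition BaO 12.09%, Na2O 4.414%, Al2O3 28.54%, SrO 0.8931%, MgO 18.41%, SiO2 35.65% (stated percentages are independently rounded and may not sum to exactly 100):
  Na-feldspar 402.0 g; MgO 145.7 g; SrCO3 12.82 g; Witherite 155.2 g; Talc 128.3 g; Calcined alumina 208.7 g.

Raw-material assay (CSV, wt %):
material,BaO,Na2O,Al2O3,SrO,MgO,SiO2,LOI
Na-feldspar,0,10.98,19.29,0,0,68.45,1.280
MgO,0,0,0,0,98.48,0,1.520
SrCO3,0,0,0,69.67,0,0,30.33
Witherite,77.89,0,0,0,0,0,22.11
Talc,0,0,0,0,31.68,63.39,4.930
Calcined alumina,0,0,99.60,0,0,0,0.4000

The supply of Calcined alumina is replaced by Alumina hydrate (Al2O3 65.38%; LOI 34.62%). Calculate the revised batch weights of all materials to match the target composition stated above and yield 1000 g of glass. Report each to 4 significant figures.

Revised batch per 1000 g glass:
  Na-feldspar: 402.0 g
  MgO: 145.7 g
  SrCO3: 12.82 g
  Witherite: 155.2 g
  Talc: 128.3 g
  Alumina hydrate: 317.9 g
Total batch = 1162 g; LOI loss = 161.9 g

Full float precision is held through every step — in-progress results are displayed (rounded to four significant digits) as written; each reported figure is rounded only once. Derived quantities, including the six compositions, net glass mass, ignition loss, the yield, the totals, are carried from the batch weights for 1000 g of glass at full float precision, as they appear in the problem or answer text.
Oxide mass targets, per 1000 g glass:
  BaO: 12.09% × 1000 = 120.9 g
  Na2O: 4.414% × 1000 = 44.14 g
  Al2O3: 28.54% × 1000 = 285.4 g
  SrO: 0.8931% × 1000 = 8.931 g
  MgO: 18.41% × 1000 = 184.1 g
  SiO2: 35.65% × 1000 = 356.5 g
Checking each oxide sum working from each reported weight, per the basis as stated (target by target, the sums agree given rounding of the digits):
  BaO: 155.2·0.7789 = 120.9 g (target 120.9 g)
  Na2O: 402.0·0.1098 = 44.14 g (target 44.14 g)
  Al2O3: 402.0·0.1929 + 317.9·0.6538 = 285.4 g (target 285.4 g)
  SrO: 12.82·0.6967 = 8.932 g (target 8.931 g)
  MgO: 145.7·0.9848 + 128.3·0.3168 = 184.1 g (target 184.1 g)
  SiO2: 402.0·0.6845 + 128.3·0.6339 = 356.5 g (target 356.5 g)
Mass balance on the glass: total charge less LOI = 1000 g (summing oxide targets gives 1000 g; the stated basis being 1000 g — rounding explains the deltas).
Batch total: Σ batch = 1162 g; LOI removed, Σ of batch·LOI: 161.9 g; yield, glass over the total, = 86.06%.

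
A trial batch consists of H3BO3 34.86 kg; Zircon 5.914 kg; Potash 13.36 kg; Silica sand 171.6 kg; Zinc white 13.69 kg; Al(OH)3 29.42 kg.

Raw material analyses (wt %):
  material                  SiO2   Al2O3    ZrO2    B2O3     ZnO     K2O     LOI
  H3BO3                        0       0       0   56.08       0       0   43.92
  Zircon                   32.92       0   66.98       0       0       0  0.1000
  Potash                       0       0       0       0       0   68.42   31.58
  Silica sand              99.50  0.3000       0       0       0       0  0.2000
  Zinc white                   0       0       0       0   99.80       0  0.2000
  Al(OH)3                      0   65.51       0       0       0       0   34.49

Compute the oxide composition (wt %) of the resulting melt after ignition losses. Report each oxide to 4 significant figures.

Glass mass = 238.8 kg (batch 268.8 − LOI 30.05).
Composition: SiO2 72.32%, Al2O3 8.287%, ZrO2 1.659%, B2O3 8.187%, ZnO 5.722%, K2O 3.828%

Intermediates are displayed rounded to 4 significant digits within the worked lines; each numeric step runs at full float precision from first step to last; a single rounding completes each reported value — the derived quantities are re-derived using the weight values at 238.8 kg of glass at exact precision (yield, totals, glass mass, six oxide percentages, ignition loss) as written in the question or the answer.
Per-oxide mass from batch:
  SiO2: 5.914·0.3292 + 171.6·0.9950 = 172.7 kg
  Al2O3: 171.6·0.003000 + 29.42·0.6551 = 19.79 kg
  ZrO2: 5.914·0.6698 = 3.961 kg
  B2O3: 34.86·0.5608 = 19.55 kg
  ZnO: 13.69·0.9980 = 13.66 kg
  K2O: 13.36·0.6842 = 9.141 kg
LOI: 34.86·0.4392 + 5.914·0.001000 + 13.36·0.3158 + 171.6·0.002000 + 13.69·0.002000 + 29.42·0.3449 = 30.05 kg
Glass = total batch minus LOI = 268.8 − 30.05 = 238.8 kg (the oxide masses sum to this)
each oxide over glass, ×100, is wt %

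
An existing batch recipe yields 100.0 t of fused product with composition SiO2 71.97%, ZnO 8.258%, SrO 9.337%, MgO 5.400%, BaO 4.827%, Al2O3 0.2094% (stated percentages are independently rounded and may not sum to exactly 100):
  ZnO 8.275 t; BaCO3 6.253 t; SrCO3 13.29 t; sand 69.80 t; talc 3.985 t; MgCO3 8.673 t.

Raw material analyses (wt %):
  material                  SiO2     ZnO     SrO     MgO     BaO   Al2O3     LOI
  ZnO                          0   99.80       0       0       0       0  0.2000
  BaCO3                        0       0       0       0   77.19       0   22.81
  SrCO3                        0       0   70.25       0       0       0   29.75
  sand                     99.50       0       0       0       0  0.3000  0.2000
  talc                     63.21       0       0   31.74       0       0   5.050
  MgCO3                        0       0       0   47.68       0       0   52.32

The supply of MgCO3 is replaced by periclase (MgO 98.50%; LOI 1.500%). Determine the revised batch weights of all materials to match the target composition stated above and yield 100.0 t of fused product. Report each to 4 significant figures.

Rounding to four significant digits applies to each mid-chain value as displayed — each numeric step runs at full float precision in every operation; each reported result undergoes a single rounding. Derived quantities (net glass mass, totals, six oxide percentages, LOI, the yield) are carried in full precision using the weight values on 100.0 t of glass as written in problem or answer.
Target oxide masses per 100.0 t fused product:
  SiO2: 71.97% × 100.0 = 71.97 t
  ZnO: 8.258% × 100.0 = 8.258 t
  SrO: 9.337% × 100.0 = 9.337 t
  MgO: 5.400% × 100.0 = 5.400 t
  BaO: 4.827% × 100.0 = 4.827 t
  Al2O3: 0.2094% × 100.0 = 0.2094 t
Mass-balance tally per oxide applying the batch weights above, for the quoted basis mass (target by target, the sums agree inside rounding margins):
  SiO2: 69.80·0.9950 + 3.985·0.6321 = 71.97 t (target 71.97 t)
  ZnO: 8.275·0.9980 = 8.258 t (target 8.258 t)
  SrO: 13.29·0.7025 = 9.336 t (target 9.337 t)
  MgO: 3.985·0.3174 + 4.198·0.9850 = 5.400 t (target 5.400 t)
  BaO: 6.253·0.7719 = 4.827 t (target 4.827 t)
  Al2O3: 69.80·0.003000 = 0.2094 t (target 0.2094 t)
Glass-mass closure: whole batch net of LOI = 100.0 t (the targets, summed, come to 100.0 t; the stated basis being 100.0 t — gaps are rounding artifacts).
Whole-batch sum: Σ batch = 105.8 t; LOI loss = Σ batch·LOI = 5.800 t; glass ÷ batch gives a yield of 94.52%.

Revised batch per 100.0 t fused product:
  ZnO: 8.275 t
  BaCO3: 6.253 t
  SrCO3: 13.29 t
  sand: 69.80 t
  talc: 3.985 t
  periclase: 4.198 t
Total batch = 105.8 t; LOI loss = 5.800 t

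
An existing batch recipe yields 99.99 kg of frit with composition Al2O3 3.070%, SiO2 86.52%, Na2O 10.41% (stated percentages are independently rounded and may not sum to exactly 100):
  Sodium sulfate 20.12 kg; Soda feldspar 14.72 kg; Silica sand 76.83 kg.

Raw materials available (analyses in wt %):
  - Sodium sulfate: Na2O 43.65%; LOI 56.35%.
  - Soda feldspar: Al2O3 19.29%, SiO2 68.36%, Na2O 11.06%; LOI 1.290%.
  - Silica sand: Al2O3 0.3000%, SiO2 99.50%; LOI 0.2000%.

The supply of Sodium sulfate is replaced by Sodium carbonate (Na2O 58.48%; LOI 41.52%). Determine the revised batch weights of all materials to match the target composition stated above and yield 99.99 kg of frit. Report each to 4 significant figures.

Revised batch per 99.99 kg frit:
  Sodium carbonate: 15.02 kg
  Soda feldspar: 14.72 kg
  Silica sand: 76.83 kg
Total batch = 106.6 kg; LOI loss = 6.580 kg

Values along the way are displayed, with 4-significant-figure rounding, in the printout; all internal work holds exact precision all the way through — exactly one rounding goes into every reported figure — derived quantities, which include the totals, ignition loss, the three compositions, net glass mass, yield, are re-derived in exact precision, as written in either problem or answer, from the batch weights on 99.99 kg of glass.
Target masses of each oxide per 99.99 kg frit:
  Al2O3: 3.070% × 99.99 = 3.070 kg
  SiO2: 86.52% × 99.99 = 86.51 kg
  Na2O: 10.41% × 99.99 = 10.41 kg
Verifying the oxide balance per the reported batch figures, versus the basis set out (delivered sums recover each target once rounding is allowed for):
  Al2O3: 14.72·0.1929 + 76.83·0.003000 = 3.070 kg (target 3.070 kg)
  SiO2: 14.72·0.6836 + 76.83·0.9950 = 86.51 kg (target 86.51 kg)
  Na2O: 15.02·0.5848 + 14.72·0.1106 = 10.41 kg (target 10.41 kg)
Consistency of the glass mass: net batch after ignition = 99.99 kg (per-oxide target masses sum to 99.99 kg; stated basis 99.99 kg — differing by rounding only).
Summing the batch: Σ batch = 106.6 kg; LOI loss = Σ batch·LOI = 6.580 kg; as yield: glass ÷ batch → 93.83%.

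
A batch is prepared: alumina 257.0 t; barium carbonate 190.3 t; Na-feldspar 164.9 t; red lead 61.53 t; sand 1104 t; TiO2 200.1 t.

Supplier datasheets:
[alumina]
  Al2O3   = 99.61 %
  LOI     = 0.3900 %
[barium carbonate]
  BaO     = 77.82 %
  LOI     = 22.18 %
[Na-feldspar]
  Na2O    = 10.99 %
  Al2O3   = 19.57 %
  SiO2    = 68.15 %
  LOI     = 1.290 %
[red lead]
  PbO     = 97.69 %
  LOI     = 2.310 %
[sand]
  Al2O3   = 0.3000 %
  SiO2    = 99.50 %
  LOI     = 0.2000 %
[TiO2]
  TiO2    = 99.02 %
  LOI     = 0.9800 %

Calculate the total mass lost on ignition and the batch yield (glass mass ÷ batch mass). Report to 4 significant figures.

LOI loss = 50.93 t; glass = 1927 t; yield = 97.43%

Values along the way are displayed, with 4-significant-digit rounding, between the steps — each numeric step keeps exact precision at all times; each reported value receives exactly one rounding — the derived quantities (totals, the yield, the six compositions, ignition loss, glass mass) are recomputed starting from the weights at 1927 t of glass at full precision, exactly as printed in problem or answer.
Per-material ignition loss:
  alumina: 257.0 × 0.003900 = 1.002 t
  barium carbonate: 190.3 × 0.2218 = 42.21 t
  Na-feldspar: 164.9 × 0.01290 = 2.127 t
  red lead: 61.53 × 0.02310 = 1.421 t
  sand: 1104 × 0.002000 = 2.208 t
  TiO2: 200.1 × 0.009800 = 1.961 t
Total LOI = 50.93 t
Glass = batch − LOI = 1978 − 50.93 = 1927 t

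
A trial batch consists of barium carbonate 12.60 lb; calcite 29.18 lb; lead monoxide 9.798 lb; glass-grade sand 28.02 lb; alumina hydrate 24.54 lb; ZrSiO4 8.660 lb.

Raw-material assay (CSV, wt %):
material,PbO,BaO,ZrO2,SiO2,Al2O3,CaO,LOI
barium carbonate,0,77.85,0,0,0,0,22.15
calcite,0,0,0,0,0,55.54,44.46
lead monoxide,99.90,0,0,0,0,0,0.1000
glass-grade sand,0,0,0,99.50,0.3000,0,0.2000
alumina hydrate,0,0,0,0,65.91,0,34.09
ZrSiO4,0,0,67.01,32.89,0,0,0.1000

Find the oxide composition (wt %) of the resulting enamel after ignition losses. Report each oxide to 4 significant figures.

Glass mass = 88.59 lb (batch 112.8 − LOI 24.20).
Composition: PbO 11.05%, BaO 11.07%, ZrO2 6.550%, SiO2 34.68%, Al2O3 18.35%, CaO 18.29%

Working values are displayed (rounded to four significant figures) alongside each step; all arithmetic carries exact precision from start to finish; each reported value receives exactly one rounding. Derived quantities, including ignition loss, glass mass, six oxide percentages, yield, the totals, are carried from the weighed amounts at 88.59 lb of glass in full float precision, as they appear in the question or the answer.
What the batch supplies per oxide:
  PbO: 9.798·0.9990 = 9.788 lb
  BaO: 12.60·0.7785 = 9.809 lb
  ZrO2: 8.660·0.6701 = 5.803 lb
  SiO2: 28.02·0.9950 + 8.660·0.3289 = 30.73 lb
  Al2O3: 28.02·0.003000 + 24.54·0.6591 = 16.26 lb
  CaO: 29.18·0.5554 = 16.21 lb
LOI: 12.60·0.2215 + 29.18·0.4446 + 9.798·0.001000 + 28.02·0.002000 + 24.54·0.3409 + 8.660·0.001000 = 24.20 lb
The glass mass, total less LOI, = 112.8 − 24.20 = 88.59 lb (equal to the oxide-mass sum)
each wt % is 100 × oxide ÷ glass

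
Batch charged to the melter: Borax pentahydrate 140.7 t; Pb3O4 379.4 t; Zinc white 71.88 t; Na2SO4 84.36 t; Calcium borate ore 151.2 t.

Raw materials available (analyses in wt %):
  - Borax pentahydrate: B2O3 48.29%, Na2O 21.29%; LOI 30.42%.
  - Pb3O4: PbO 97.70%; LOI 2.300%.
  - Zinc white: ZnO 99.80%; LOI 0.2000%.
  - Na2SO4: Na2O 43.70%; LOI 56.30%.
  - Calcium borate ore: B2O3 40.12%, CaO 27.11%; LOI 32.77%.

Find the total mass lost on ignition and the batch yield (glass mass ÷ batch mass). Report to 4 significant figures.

All arithmetic keeps exact precision from first step to last — working values are shown (rounded to 4 significant figures) within the worked lines. Each reported number is rounded just once — all derived quantities, including yield, glass mass, the totals, five oxide percentages, ignition loss, are re-derived from the batch weights on 678.8 t of glass at exact precision precisely as stated by the question or the answer.
Ignition loss by material:
  Borax pentahydrate: 140.7 × 0.3042 = 42.80 t
  Pb3O4: 379.4 × 0.02300 = 8.726 t
  Zinc white: 71.88 × 0.002000 = 0.1438 t
  Na2SO4: 84.36 × 0.5630 = 47.49 t
  Calcium borate ore: 151.2 × 0.3277 = 49.55 t
Total LOI = 148.7 t
Glass = batch − LOI = 827.5 − 148.7 = 678.8 t

LOI loss = 148.7 t; glass = 678.8 t; yield = 82.03%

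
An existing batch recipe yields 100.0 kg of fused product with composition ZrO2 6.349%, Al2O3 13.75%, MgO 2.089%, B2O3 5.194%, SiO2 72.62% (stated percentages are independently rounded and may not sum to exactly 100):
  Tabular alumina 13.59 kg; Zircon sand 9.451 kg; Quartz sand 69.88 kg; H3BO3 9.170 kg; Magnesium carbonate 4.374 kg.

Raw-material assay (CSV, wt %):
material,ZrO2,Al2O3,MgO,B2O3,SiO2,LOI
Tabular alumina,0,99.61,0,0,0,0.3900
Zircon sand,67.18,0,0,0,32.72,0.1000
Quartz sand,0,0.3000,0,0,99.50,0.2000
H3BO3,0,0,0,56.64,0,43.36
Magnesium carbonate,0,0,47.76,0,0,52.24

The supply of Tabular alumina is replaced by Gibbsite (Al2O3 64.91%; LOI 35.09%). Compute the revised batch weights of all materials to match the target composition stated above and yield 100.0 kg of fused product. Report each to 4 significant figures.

Working values are displayed rounded to 4 significant digits in the printout; every computation maintains full precision in all steps; every reported figure takes just one rounding; all derived quantities are rebuilt in full precision (LOI, glass mass, totals, five oxide percentages, yield) from the batch weights on 100.0 kg of glass as written in the question or the answer.
The oxide mass targets at 100.0 kg fused product:
  ZrO2: 6.349% × 100.0 = 6.349 kg
  Al2O3: 13.75% × 100.0 = 13.75 kg
  MgO: 2.089% × 100.0 = 2.089 kg
  B2O3: 5.194% × 100.0 = 5.194 kg
  SiO2: 72.62% × 100.0 = 72.62 kg
Sums-versus-targets review using the reported weights, under the basis named above (sum by sum, the targets are met net of answer rounding effects):
  ZrO2: 9.451·0.6718 = 6.349 kg (target 6.349 kg)
  Al2O3: 20.86·0.6491 + 69.88·0.003000 = 13.75 kg (target 13.75 kg)
  MgO: 4.374·0.4776 = 2.089 kg (target 2.089 kg)
  B2O3: 9.170·0.5664 = 5.194 kg (target 5.194 kg)
  SiO2: 9.451·0.3272 + 69.88·0.9950 = 72.62 kg (target 72.62 kg)
Glass-mass closure: whole batch net of LOI = 100.0 kg (the targets, summed, come to 100.0 kg; against the stated basis, 100.0 kg — gaps are rounding artifacts).
Adding the batch up: Σ batch = 113.7 kg; LOI removed, Σ of batch·LOI: 13.73 kg; as yield: glass ÷ batch → 87.93%.

Revised batch per 100.0 kg fused product:
  Gibbsite: 20.86 kg
  Zircon sand: 9.451 kg
  Quartz sand: 69.88 kg
  H3BO3: 9.170 kg
  Magnesium carbonate: 4.374 kg
Total batch = 113.7 kg; LOI loss = 13.73 kg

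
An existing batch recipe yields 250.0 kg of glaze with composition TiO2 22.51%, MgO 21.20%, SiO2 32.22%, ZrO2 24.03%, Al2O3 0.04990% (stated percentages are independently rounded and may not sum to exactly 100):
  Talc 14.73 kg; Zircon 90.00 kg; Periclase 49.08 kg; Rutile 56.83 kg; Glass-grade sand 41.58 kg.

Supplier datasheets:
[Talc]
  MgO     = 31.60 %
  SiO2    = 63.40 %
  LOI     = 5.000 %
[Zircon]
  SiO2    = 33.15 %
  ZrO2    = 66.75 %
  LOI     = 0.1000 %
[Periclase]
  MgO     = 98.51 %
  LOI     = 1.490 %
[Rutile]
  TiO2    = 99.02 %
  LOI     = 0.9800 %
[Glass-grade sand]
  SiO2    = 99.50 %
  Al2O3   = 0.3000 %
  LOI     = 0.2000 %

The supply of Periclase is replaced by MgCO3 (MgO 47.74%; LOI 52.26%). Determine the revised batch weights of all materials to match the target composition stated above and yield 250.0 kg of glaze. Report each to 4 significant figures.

Revised batch per 250.0 kg glaze:
  Talc: 14.73 kg
  Zircon: 90.00 kg
  MgCO3: 101.3 kg
  Rutile: 56.83 kg
  Glass-grade sand: 41.58 kg
Total batch = 304.4 kg; LOI loss = 54.41 kg

Exact precision is kept at all times — working values are displayed rounded to four significant digits within the worked lines; exactly one rounding goes into each reported value. Derived quantities are re-derived from the batch weights on 250.0 kg of glass at full precision (the totals, the yield, glass mass, five oxide percentages, LOI), precisely as stated by problem or answer.
The oxide mass targets at 250.0 kg glaze:
  TiO2: 22.51% × 250.0 = 56.28 kg
  MgO: 21.20% × 250.0 = 53.00 kg
  SiO2: 32.22% × 250.0 = 80.55 kg
  ZrO2: 24.03% × 250.0 = 60.08 kg
  Al2O3: 0.04990% × 250.0 = 0.1248 kg
Per-oxide balance check per the reported batch figures, on the stated basis (each sum matches its target mass exact up to rounding of places):
  TiO2: 56.83·0.9902 = 56.27 kg (target 56.28 kg)
  MgO: 14.73·0.3160 + 101.3·0.4774 = 53.02 kg (target 53.00 kg)
  SiO2: 14.73·0.6340 + 90.00·0.3315 + 41.58·0.9950 = 80.55 kg (target 80.55 kg)
  ZrO2: 90.00·0.6675 = 60.07 kg (target 60.08 kg)
  Al2O3: 41.58·0.003000 = 0.1247 kg (target 0.1248 kg)
Consistency of the glass mass: total batch − LOI = 250.0 kg (per-oxide target masses sum to 250.0 kg; with the basis standing at 250.0 kg — gaps are rounding artifacts).
Summing the batch: Σ batch = 304.4 kg; LOI removed, Σ of batch·LOI: 54.41 kg; yield = glass ÷ total batch = 82.13%.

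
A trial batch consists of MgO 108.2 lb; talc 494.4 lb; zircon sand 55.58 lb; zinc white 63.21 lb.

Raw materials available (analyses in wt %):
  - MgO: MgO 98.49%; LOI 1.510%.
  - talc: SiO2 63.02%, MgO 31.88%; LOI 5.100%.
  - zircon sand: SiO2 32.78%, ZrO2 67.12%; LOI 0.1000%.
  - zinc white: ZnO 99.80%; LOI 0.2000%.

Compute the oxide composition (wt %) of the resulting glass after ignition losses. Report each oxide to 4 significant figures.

In-progress results are rounded to 4 significant digits when quoted — every computation holds full float precision in all steps — exactly one rounding is applied to each reported result; the derived quantities (glass mass, totals, yield, the four compositions, LOI) are rebuilt from the batch weights for 694.4 lb of glass in full float precision as they appear in problem or answer.
Delivered oxide masses:
  SiO2: 494.4·0.6302 + 55.58·0.3278 = 329.8 lb
  ZnO: 63.21·0.9980 = 63.08 lb
  ZrO2: 55.58·0.6712 = 37.31 lb
  MgO: 108.2·0.9849 + 494.4·0.3188 = 264.2 lb
LOI: 108.2·0.01510 + 494.4·0.05100 + 55.58·0.001000 + 63.21·0.002000 = 27.03 lb
Glass mass = batch − LOI = 721.4 − 27.03 = 694.4 lb (equal to the oxide-mass sum)
each wt % is 100 × oxide ÷ glass

Glass mass = 694.4 lb (batch 721.4 − LOI 27.03).
Composition: SiO2 47.50%, ZnO 9.085%, ZrO2 5.373%, MgO 38.05%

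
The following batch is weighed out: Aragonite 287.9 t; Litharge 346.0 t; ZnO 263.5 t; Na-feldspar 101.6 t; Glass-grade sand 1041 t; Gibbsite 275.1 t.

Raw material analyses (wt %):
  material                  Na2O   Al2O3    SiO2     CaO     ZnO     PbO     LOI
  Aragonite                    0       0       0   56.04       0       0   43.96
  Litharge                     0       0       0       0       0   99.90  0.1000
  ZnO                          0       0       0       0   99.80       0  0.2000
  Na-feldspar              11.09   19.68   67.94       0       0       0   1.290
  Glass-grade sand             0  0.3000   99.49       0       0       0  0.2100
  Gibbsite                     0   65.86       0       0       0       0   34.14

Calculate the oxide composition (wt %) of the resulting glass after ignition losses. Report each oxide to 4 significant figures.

Glass mass = 2090 t (batch 2315 − LOI 224.8).
Composition: Na2O 0.5390%, Al2O3 9.774%, SiO2 52.85%, CaO 7.719%, ZnO 12.58%, PbO 16.54%

All arithmetic keeps full precision at each step. The intermediate values are displayed, rounded to four significant figures, as written; each reported value takes a single rounding — the derived quantities are recomputed at full precision (six oxide percentages, totals, net glass mass, LOI, the yield) using the weight values per 2090 t of glass precisely as stated by problem or answer.
Oxide masses out of the charge:
  Na2O: 101.6·0.1109 = 11.27 t
  Al2O3: 101.6·0.1968 + 1041·0.003000 + 275.1·0.6586 = 204.3 t
  SiO2: 101.6·0.6794 + 1041·0.9949 = 1105 t
  CaO: 287.9·0.5604 = 161.3 t
  ZnO: 263.5·0.9980 = 263.0 t
  PbO: 346.0·0.9990 = 345.7 t
LOI: 287.9·0.4396 + 346.0·0.001000 + 263.5·0.002000 + 101.6·0.01290 + 1041·0.002100 + 275.1·0.3414 = 224.8 t
batch − LOI leaves glass = 2315 − 224.8 = 2090 t (the oxide masses sum to this)
wt % = 100 × oxide mass / glass mass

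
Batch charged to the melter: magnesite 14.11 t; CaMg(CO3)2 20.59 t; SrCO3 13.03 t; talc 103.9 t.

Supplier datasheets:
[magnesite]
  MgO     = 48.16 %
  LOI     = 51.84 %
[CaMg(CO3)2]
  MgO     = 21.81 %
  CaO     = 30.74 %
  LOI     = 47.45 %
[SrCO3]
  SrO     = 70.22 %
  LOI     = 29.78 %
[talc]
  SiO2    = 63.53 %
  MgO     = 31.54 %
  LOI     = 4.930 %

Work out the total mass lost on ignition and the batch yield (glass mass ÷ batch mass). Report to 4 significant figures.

Values along the way are shown (rounded to four significant figures) in the working. Each numeric step maintains full float precision from start to finish; exactly one rounding is applied to every reported figure. Derived quantities (four oxide percentages, totals, ignition loss, yield, glass mass) are re-derived using the weight values per 125.5 t of glass at full float precision as given in the question or the answer.
Per-material ignition loss:
  magnesite: 14.11 × 0.5184 = 7.315 t
  CaMg(CO3)2: 20.59 × 0.4745 = 9.770 t
  SrCO3: 13.03 × 0.2978 = 3.880 t
  talc: 103.9 × 0.04930 = 5.122 t
Total LOI = 26.09 t
Glass = batch − LOI = 151.6 − 26.09 = 125.5 t

LOI loss = 26.09 t; glass = 125.5 t; yield = 82.80%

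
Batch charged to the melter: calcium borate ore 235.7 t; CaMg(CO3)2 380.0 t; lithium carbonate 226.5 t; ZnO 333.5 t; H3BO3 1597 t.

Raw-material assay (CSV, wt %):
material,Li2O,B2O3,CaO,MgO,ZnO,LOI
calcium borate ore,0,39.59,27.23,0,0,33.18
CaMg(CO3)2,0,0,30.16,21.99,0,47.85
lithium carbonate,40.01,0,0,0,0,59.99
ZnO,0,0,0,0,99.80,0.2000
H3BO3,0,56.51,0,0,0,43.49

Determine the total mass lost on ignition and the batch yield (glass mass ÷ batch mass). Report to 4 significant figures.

All arithmetic keeps exact precision from start to finish. In-progress results are printed rounded to four significant digits across the worked steps — every reported result receives exactly one rounding; the derived quantities, including the totals, ignition loss, glass mass, the yield, the five compositions, are computed using the weight values per 1682 t of glass in full float precision, as they appear in the problem or answer text.
Loss on ignition, line by line:
  calcium borate ore: 235.7 × 0.3318 = 78.21 t
  CaMg(CO3)2: 380.0 × 0.4785 = 181.8 t
  lithium carbonate: 226.5 × 0.5999 = 135.9 t
  ZnO: 333.5 × 0.002000 = 0.6670 t
  H3BO3: 1597 × 0.4349 = 694.5 t
Total LOI = 1091 t
Glass = batch − LOI = 2773 − 1091 = 1682 t

LOI loss = 1091 t; glass = 1682 t; yield = 60.65%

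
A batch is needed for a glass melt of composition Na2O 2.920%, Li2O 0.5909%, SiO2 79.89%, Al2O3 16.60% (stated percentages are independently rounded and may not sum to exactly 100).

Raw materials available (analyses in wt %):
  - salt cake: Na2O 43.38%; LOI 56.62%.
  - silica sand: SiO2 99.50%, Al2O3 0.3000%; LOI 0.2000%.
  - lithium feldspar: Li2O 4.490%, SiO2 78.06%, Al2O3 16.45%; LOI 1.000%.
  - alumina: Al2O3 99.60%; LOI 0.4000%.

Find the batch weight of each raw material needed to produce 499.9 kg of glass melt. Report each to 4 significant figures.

The whole derivation keeps full float precision at every stage; working values are displayed, with 4-significant-digit rounding, as written. Every reported result takes just one rounding; the derived quantities (glass mass, yield, the totals, LOI, the four compositions) are recomputed at full float precision from the weighed amounts for 499.9 kg of glass, exactly as printed in the problem or answer text.
Target oxide masses per 499.9 kg glass melt:
  Na2O: 2.920% × 499.9 = 14.60 kg
  Li2O: 0.5909% × 499.9 = 2.954 kg
  SiO2: 79.89% × 499.9 = 399.4 kg
  Al2O3: 16.60% × 499.9 = 82.98 kg
Per-oxide balance check from the weights as reported, per the basis as stated (each sum matches its target mass inside rounding margins):
  Na2O: 33.65·0.4338 = 14.60 kg (target 14.60 kg)
  Li2O: 65.79·0.04490 = 2.954 kg (target 2.954 kg)
  SiO2: 349.8·0.9950 + 65.79·0.7806 = 399.4 kg (target 399.4 kg)
  Al2O3: 349.8·0.003000 + 65.79·0.1645 + 71.40·0.9960 = 82.99 kg (target 82.98 kg)
Glass mass check: net batch after ignition = 499.9 kg (the targets, summed, come to 499.9 kg; stated basis 499.9 kg — deltas are rounding alone).
Batch grand total — Σ batch = 520.6 kg; ignition loss, Σ(batch × LOI) = 20.70 kg; the yield ratio, glass ÷ batch: 96.02%.

Batch per 499.9 kg glass melt:
  salt cake: 33.65 kg
  silica sand: 349.8 kg
  lithium feldspar: 65.79 kg
  alumina: 71.40 kg
Total batch = 520.6 kg; LOI loss = 20.70 kg; yield = 96.02%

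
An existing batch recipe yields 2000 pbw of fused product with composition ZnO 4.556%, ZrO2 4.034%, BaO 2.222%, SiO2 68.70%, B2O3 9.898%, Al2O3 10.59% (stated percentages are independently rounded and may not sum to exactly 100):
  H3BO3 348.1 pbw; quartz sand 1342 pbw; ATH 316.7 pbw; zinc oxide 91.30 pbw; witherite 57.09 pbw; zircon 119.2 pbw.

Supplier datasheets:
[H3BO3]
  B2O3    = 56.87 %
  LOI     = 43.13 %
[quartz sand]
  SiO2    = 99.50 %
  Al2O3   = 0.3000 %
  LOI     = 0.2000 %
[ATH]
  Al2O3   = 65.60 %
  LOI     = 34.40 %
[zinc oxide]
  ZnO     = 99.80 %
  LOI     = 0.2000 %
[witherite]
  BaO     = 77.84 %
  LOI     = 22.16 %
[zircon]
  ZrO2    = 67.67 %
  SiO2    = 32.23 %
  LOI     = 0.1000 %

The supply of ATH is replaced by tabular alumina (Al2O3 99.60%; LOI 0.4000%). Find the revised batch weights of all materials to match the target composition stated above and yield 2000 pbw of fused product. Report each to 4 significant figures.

Each numeric step maintains full precision all the way through; values along the way are shown with 4-significant-digit rounding between the steps. Each reported value is rounded just once — the derived quantities, which include LOI, totals, net glass mass, the yield, the six compositions, are computed at full precision, exactly as shown in either problem or answer, using the weight values for 2000 pbw of glass.
Oxide-by-oxide targets in 2000 pbw fused product:
  ZnO: 4.556% × 2000 = 91.12 pbw
  ZrO2: 4.034% × 2000 = 80.68 pbw
  BaO: 2.222% × 2000 = 44.44 pbw
  SiO2: 68.70% × 2000 = 1374 pbw
  B2O3: 9.898% × 2000 = 198.0 pbw
  Al2O3: 10.59% × 2000 = 211.8 pbw
Balance tally, oxide-wise, given the weights on record, on the stated basis (sums match the target masses exact up to rounding of places):
  ZnO: 91.30·0.9980 = 91.12 pbw (target 91.12 pbw)
  ZrO2: 119.2·0.6767 = 80.66 pbw (target 80.68 pbw)
  BaO: 57.09·0.7784 = 44.44 pbw (target 44.44 pbw)
  SiO2: 1342·0.9950 + 119.2·0.3223 = 1374 pbw (target 1374 pbw)
  B2O3: 348.1·0.5687 = 198.0 pbw (target 198.0 pbw)
  Al2O3: 1342·0.003000 + 208.6·0.9960 = 211.8 pbw (target 211.8 pbw)
Mass balance on the glass: net batch after ignition = 2000 pbw (the targets, summed, come to 2000 pbw; stated basis 2000 pbw — a pure rounding effect).
Adding the batch up: Σ batch = 2166 pbw; loss to ignition Σ batch·LOI = 166.6 pbw; yield, glass over the total, = 92.31%.

Revised batch per 2000 pbw fused product:
  H3BO3: 348.1 pbw
  quartz sand: 1342 pbw
  tabular alumina: 208.6 pbw
  zinc oxide: 91.30 pbw
  witherite: 57.09 pbw
  zircon: 119.2 pbw
Total batch = 2166 pbw; LOI loss = 166.6 pbw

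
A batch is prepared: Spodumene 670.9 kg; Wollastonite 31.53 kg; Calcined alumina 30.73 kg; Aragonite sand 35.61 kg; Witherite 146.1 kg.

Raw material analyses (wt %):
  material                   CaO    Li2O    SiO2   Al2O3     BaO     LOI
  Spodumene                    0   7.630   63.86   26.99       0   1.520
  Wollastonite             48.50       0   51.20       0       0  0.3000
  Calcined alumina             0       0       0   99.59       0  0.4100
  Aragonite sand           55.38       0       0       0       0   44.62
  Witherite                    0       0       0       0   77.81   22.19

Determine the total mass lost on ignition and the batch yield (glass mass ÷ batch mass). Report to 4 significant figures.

The intermediate values appear, with 4-significant-digit rounding, between the steps; exact precision is maintained from first step to last — exactly one rounding lands on every reported figure — derived quantities (totals, yield, glass mass, the five compositions, LOI) are recomputed at exact precision from the weighed amounts for 856.1 kg of glass as given in problem or answer.
Loss on ignition, line by line:
  Spodumene: 670.9 × 0.01520 = 10.20 kg
  Wollastonite: 31.53 × 0.003000 = 0.09459 kg
  Calcined alumina: 30.73 × 0.004100 = 0.1260 kg
  Aragonite sand: 35.61 × 0.4462 = 15.89 kg
  Witherite: 146.1 × 0.2219 = 32.42 kg
Total LOI = 58.73 kg
Glass = batch − LOI = 914.9 − 58.73 = 856.1 kg

LOI loss = 58.73 kg; glass = 856.1 kg; yield = 93.58%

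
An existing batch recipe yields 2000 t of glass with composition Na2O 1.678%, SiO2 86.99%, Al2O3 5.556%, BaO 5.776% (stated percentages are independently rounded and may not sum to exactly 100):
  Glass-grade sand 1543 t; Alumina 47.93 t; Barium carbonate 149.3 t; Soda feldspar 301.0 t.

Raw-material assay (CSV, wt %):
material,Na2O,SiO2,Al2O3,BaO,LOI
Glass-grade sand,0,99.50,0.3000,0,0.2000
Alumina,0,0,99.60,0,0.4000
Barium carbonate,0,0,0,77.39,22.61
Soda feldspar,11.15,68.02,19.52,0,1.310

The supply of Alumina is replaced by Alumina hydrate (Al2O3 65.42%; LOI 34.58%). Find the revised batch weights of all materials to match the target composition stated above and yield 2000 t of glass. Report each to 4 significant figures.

Revised batch per 2000 t glass:
  Glass-grade sand: 1543 t
  Alumina hydrate: 72.97 t
  Barium carbonate: 149.3 t
  Soda feldspar: 301.0 t
Total batch = 2066 t; LOI loss = 66.02 t

Exact precision is kept from first step to last — the intermediate values are printed rounded to four significant digits across the worked steps. Every reported result is rounded once only. The derived quantities (totals, glass mass, the yield, LOI, four oxide percentages) are recomputed from the batch weights per 2000 t of glass at full float precision, as quoted within problem or answer.
Oxide mass targets, per 2000 t glass:
  Na2O: 1.678% × 2000 = 33.56 t
  SiO2: 86.99% × 2000 = 1740 t
  Al2O3: 5.556% × 2000 = 111.1 t
  BaO: 5.776% × 2000 = 115.5 t
Checking each oxide sum per the reported batch figures, for the quoted basis mass (delivered sums recover each target net of answer rounding effects):
  Na2O: 301.0·0.1115 = 33.56 t (target 33.56 t)
  SiO2: 1543·0.9950 + 301.0·0.6802 = 1740 t (target 1740 t)
  Al2O3: 1543·0.003000 + 72.97·0.6542 + 301.0·0.1952 = 111.1 t (target 111.1 t)
  BaO: 149.3·0.7739 = 115.5 t (target 115.5 t)
Glass-mass bookkeeping: total batch − LOI = 2000 t (summing oxide targets gives 2000 t; with the basis standing at 2000 t — any gap is answer rounding).
Whole-batch sum: Σ batch = 2066 t; LOI loss = Σ batch·LOI = 66.02 t; as yield: glass ÷ batch → 96.80%.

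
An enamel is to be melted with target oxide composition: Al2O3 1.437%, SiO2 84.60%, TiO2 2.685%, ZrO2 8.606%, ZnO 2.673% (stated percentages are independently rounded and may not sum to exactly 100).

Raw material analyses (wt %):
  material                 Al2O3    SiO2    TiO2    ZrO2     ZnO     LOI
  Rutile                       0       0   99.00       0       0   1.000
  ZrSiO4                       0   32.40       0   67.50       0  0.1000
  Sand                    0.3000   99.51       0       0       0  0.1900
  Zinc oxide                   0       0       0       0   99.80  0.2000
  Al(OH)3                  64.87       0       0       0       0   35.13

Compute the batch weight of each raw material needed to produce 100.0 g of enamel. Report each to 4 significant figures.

The whole derivation keeps full float precision at every stage; working values appear, rounded to 4 significant digits, across the worked steps; each reported figure is rounded only once — all derived quantities, including LOI, the five compositions, net glass mass, the totals, yield, are computed using the weight values on 100.0 g of glass in full precision, as they appear in either problem or answer.
Oxide mass targets, per 100.0 g enamel:
  Al2O3: 1.437% × 100.0 = 1.437 g
  SiO2: 84.60% × 100.0 = 84.60 g
  TiO2: 2.685% × 100.0 = 2.685 g
  ZrO2: 8.606% × 100.0 = 8.606 g
  ZnO: 2.673% × 100.0 = 2.673 g
Mass-balance tally per oxide working from each reported weight, at the basis given (delivered sums recover each target exact up to rounding of places):
  Al2O3: 80.87·0.003000 + 1.841·0.6487 = 1.437 g (target 1.437 g)
  SiO2: 12.75·0.3240 + 80.87·0.9951 = 84.60 g (target 84.60 g)
  TiO2: 2.712·0.9900 = 2.685 g (target 2.685 g)
  ZrO2: 12.75·0.6750 = 8.606 g (target 8.606 g)
  ZnO: 2.678·0.9980 = 2.673 g (target 2.673 g)
Auditing the glass mass value: total batch − LOI = 100.0 g (summing oxide targets gives 100.0 g; the stated basis being 100.0 g — rounding explains the deltas).
Summing the batch: Σ batch = 100.9 g; ignition loss, Σ(batch × LOI) = 0.8456 g; glass ÷ batch gives a yield of 99.16%.

Batch per 100.0 g enamel:
  Rutile: 2.712 g
  ZrSiO4: 12.75 g
  Sand: 80.87 g
  Zinc oxide: 2.678 g
  Al(OH)3: 1.841 g
Total batch = 100.9 g; LOI loss = 0.8456 g; yield = 99.16%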